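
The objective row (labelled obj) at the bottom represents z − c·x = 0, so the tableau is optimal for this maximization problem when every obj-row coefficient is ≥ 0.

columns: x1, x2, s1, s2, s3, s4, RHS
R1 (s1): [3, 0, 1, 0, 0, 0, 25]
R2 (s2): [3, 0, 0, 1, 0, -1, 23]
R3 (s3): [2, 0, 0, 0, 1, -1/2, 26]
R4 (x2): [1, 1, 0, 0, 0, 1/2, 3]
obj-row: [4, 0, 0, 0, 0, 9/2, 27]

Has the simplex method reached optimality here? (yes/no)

yes

Every obj-row coefficient is ≥ 0, so the tableau is optimal.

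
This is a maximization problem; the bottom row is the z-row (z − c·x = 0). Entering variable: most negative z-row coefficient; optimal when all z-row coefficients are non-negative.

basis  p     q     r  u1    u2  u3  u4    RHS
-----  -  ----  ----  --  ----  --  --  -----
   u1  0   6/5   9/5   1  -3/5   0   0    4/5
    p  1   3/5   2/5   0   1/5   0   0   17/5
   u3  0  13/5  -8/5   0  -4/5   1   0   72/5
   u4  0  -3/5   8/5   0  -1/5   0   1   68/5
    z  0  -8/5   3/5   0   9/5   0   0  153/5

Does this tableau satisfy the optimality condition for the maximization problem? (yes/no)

The z-row has a negative entry -8/5 in column q, so it is not optimal.

no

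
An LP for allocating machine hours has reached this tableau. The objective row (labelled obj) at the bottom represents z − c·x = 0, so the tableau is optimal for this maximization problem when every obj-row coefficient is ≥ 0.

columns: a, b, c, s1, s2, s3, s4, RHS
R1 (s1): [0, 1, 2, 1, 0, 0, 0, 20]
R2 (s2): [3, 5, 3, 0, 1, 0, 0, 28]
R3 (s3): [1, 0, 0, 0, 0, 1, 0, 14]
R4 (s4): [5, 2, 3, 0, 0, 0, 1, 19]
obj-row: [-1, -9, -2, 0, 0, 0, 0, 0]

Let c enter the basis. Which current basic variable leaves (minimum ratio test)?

Column c entries and ratios — s1: 20/2 = 10; s2: 28/3 = 28/3; s3: 0 ≤ 0, skip; s4: 19/3 = 19/3.
Smallest ratio is 19/3 in the row of s4, so s4 leaves.

s4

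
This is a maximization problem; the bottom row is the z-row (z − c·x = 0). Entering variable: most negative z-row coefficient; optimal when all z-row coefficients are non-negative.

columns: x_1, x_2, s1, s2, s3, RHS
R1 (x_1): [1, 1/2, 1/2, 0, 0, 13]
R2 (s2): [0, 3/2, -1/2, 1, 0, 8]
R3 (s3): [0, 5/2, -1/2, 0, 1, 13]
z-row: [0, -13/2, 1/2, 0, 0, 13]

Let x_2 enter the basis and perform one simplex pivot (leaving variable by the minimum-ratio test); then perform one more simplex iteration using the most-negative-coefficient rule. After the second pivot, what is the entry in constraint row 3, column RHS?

Ratio test on column x_2 — row 1: 13/(1/2) = 26; row 2: 8/(3/2) = 16/3; row 3: 13/(5/2) = 26/5. Minimum is 26/5 at row 3 (s3 leaves); pivot element 5/2.
Divide row 3 by 5/2; eliminate column x_2 from the other rows.
Second iteration: most negative z-row entry is -4/5 in column s1, so s1 enters.
Ratio test on column s1 — row 1: (52/5)/(3/5) = 52/3; row 2: entry -1/5 ≤ 0; row 3: entry -1/5 ≤ 0. Minimum is 52/3 at row 1 (x_1 leaves); pivot element 3/5.
Divide row 1 by 3/5; eliminate column s1 from the other rows.
After both pivots, the entry at constraint row 3, column RHS is 26/3.

26/3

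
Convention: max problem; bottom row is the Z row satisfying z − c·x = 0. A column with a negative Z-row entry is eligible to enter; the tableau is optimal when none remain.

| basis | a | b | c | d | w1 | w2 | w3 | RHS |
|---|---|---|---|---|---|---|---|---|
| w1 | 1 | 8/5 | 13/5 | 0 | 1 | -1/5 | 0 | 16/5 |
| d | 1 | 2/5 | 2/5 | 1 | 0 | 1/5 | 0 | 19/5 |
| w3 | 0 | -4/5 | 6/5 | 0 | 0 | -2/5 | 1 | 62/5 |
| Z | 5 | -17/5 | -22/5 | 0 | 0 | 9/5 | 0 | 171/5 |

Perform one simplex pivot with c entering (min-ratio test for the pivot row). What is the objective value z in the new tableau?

Ratio test on column c — row 1: (16/5)/(13/5) = 16/13; row 2: (19/5)/(2/5) = 19/2; row 3: (62/5)/(6/5) = 31/3. Minimum is 16/13 at row 1 (w1 leaves); pivot element 13/5.
Pivot on row 1; the Z-row RHS becomes 171/5 − (-22/5)·(16/13) = 515/13.

515/13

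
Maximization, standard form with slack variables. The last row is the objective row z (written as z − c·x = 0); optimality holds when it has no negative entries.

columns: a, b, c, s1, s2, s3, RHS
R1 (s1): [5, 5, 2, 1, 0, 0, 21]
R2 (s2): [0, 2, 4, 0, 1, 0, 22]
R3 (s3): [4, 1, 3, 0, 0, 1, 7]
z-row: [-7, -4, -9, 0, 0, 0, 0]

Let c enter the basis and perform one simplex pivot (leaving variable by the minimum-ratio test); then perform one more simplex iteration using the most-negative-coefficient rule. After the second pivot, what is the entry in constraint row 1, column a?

7/13

Ratio test on column c — row 1: 21/2 = 21/2; row 2: 22/4 = 11/2; row 3: 7/3 = 7/3. Minimum is 7/3 at row 3 (s3 leaves); pivot element 3.
Divide row 3 by 3; eliminate column c from the other rows.
Second iteration: most negative z-row entry is -1 in column b, so b enters.
Ratio test on column b — row 1: (49/3)/(13/3) = 49/13; row 2: (38/3)/(2/3) = 19; row 3: (7/3)/(1/3) = 7. Minimum is 49/13 at row 1 (s1 leaves); pivot element 13/3.
Divide row 1 by 13/3; eliminate column b from the other rows.
After both pivots, the entry at constraint row 1, column a is 7/13.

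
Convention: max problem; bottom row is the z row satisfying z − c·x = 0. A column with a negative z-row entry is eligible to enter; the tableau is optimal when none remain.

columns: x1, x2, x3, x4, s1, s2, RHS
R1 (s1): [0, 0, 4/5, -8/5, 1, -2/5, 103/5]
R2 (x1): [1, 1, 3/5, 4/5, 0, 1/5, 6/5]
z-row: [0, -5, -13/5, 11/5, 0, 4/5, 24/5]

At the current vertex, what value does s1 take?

103/5

s1 is basic (row 1); its value is the RHS of that row, 103/5.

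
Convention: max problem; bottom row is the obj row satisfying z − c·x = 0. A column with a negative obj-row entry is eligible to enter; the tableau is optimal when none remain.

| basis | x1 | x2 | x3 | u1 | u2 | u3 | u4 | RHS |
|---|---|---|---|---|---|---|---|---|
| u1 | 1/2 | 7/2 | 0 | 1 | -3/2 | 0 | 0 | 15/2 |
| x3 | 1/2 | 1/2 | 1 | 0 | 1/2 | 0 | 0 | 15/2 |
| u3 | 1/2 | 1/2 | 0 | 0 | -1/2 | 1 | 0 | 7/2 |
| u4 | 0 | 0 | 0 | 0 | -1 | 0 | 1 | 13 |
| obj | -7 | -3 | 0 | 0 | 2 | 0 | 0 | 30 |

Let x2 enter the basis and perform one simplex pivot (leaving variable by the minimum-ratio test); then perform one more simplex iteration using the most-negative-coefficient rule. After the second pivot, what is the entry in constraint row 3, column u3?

7/3

Ratio test on column x2 — row 1: (15/2)/(7/2) = 15/7; row 2: (15/2)/(1/2) = 15; row 3: (7/2)/(1/2) = 7; row 4: entry 0 ≤ 0. Minimum is 15/7 at row 1 (u1 leaves); pivot element 7/2.
Divide row 1 by 7/2; eliminate column x2 from the other rows.
Second iteration: most negative obj-row entry is -46/7 in column x1, so x1 enters.
Ratio test on column x1 — row 1: (15/7)/(1/7) = 15; row 2: (45/7)/(3/7) = 15; row 3: (17/7)/(3/7) = 17/3; row 4: entry 0 ≤ 0. Minimum is 17/3 at row 3 (u3 leaves); pivot element 3/7.
Divide row 3 by 3/7; eliminate column x1 from the other rows.
After both pivots, the entry at constraint row 3, column u3 is 7/3.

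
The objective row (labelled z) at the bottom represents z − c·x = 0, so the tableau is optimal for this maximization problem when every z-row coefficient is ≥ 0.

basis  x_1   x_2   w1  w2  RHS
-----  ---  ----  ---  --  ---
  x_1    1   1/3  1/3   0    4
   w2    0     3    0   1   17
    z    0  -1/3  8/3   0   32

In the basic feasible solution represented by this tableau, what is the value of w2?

17

w2 is basic (row 2); its value is the RHS of that row, 17.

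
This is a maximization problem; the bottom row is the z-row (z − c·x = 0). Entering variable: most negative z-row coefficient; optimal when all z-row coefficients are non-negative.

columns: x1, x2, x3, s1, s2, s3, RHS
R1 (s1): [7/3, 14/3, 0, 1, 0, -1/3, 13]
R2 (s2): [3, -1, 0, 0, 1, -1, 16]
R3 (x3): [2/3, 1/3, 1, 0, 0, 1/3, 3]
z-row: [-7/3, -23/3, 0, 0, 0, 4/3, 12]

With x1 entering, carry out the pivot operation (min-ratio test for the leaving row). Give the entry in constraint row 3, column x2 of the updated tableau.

Ratio test on column x1 — row 1: 13/(7/3) = 39/7; row 2: 16/3 = 16/3; row 3: 3/(2/3) = 9/2. Minimum is 9/2 at row 3 (x3 leaves); pivot element 2/3.
Divide row 3 by 2/3; eliminate column x1 from the other rows.
In the new row 3, the x2 entry is the old entry divided by the pivot: (1/3)/(2/3) = 1/2.

1/2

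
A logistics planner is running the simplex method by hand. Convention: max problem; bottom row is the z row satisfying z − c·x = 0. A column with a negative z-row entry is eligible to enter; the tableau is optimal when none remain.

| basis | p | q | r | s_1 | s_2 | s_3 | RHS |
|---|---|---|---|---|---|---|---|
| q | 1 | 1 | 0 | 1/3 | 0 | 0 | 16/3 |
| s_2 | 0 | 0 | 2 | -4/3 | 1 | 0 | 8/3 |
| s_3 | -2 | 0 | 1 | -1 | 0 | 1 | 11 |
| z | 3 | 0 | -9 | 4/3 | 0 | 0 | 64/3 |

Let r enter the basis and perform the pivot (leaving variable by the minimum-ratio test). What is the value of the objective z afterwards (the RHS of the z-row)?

100/3

Ratio test on column r — row 1: entry 0 ≤ 0; row 2: (8/3)/2 = 4/3; row 3: 11/1 = 11. Minimum is 4/3 at row 2 (s_2 leaves); pivot element 2.
Pivot on row 2; the z-row RHS becomes 64/3 − (-9)·(4/3) = 100/3.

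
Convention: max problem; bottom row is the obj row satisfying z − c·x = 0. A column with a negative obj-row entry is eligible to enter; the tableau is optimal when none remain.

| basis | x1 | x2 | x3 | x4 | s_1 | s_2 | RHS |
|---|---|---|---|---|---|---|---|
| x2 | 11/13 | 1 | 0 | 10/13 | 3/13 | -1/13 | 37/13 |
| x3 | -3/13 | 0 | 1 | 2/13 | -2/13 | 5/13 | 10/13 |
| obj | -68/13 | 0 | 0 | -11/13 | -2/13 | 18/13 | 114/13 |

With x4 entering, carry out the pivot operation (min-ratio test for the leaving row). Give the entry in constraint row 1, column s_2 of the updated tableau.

-1/10

Ratio test on column x4 — row 1: (37/13)/(10/13) = 37/10; row 2: (10/13)/(2/13) = 5. Minimum is 37/10 at row 1 (x2 leaves); pivot element 10/13.
Divide row 1 by 10/13; eliminate column x4 from the other rows.
In the new row 1, the s_2 entry is the old entry divided by the pivot: (-1/13)/(10/13) = -1/10.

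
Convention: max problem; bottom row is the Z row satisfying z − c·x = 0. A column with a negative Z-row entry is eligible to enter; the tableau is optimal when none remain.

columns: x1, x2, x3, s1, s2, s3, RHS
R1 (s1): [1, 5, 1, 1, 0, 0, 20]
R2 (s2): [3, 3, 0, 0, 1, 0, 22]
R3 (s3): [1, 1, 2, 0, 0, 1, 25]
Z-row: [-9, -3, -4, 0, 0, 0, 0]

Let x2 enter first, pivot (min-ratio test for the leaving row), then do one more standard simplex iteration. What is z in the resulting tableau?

Ratio test on column x2 — row 1: 20/5 = 4; row 2: 22/3 = 22/3; row 3: 25/1 = 25. Minimum is 4 at row 1 (s1 leaves); pivot element 5.
Pivot on row 1; the Z-row RHS becomes 0 − (-3)·4 = 12.
Next entering variable (most negative Z-row entry -42/5): x1.
Ratio test on column x1 — row 1: 4/(1/5) = 20; row 2: 10/(12/5) = 25/6; row 3: 21/(4/5) = 105/4. Minimum is 25/6 at row 2 (s2 leaves); pivot element 12/5.
After the second pivot the Z-row RHS is 12 − (-42/5)·(25/6) = 47.

47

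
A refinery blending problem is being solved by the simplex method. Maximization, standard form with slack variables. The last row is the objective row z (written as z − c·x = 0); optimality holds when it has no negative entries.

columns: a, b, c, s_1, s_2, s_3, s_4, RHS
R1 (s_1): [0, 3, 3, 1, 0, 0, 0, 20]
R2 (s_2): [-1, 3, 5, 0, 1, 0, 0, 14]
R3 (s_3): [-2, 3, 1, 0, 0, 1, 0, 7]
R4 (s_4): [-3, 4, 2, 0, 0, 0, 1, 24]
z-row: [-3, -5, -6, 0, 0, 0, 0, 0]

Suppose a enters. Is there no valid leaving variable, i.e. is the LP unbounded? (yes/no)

Every constraint-row entry in column a is ≤ 0, so increasing a is unbounded.

yes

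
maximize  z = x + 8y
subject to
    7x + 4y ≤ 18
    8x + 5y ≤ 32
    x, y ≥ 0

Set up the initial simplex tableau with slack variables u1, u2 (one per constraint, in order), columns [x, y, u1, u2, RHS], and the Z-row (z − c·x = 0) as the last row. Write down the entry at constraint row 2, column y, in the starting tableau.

Constraint 2 has coefficient 5 on y.

5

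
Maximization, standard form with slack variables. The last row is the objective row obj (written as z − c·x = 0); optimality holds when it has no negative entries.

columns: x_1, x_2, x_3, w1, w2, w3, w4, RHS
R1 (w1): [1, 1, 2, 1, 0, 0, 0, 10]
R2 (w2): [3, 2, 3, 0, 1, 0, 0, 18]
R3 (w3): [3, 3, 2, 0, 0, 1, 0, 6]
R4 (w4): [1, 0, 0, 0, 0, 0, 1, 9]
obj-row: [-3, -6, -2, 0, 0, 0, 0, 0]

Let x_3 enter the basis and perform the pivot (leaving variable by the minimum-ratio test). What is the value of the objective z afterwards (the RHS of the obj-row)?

Ratio test on column x_3 — row 1: 10/2 = 5; row 2: 18/3 = 6; row 3: 6/2 = 3; row 4: entry 0 ≤ 0. Minimum is 3 at row 3 (w3 leaves); pivot element 2.
Pivot on row 3; the obj-row RHS becomes 0 − (-2)·3 = 6.

6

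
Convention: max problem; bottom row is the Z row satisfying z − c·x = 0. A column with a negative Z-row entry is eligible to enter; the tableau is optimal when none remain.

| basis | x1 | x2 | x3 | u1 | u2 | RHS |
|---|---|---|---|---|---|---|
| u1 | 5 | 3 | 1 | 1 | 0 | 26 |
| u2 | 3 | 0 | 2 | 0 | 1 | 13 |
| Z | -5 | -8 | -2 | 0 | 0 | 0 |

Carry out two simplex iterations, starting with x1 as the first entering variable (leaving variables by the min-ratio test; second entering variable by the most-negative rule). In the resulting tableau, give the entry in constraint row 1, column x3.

-7/9

Ratio test on column x1 — row 1: 26/5 = 26/5; row 2: 13/3 = 13/3. Minimum is 13/3 at row 2 (u2 leaves); pivot element 3.
Divide row 2 by 3; eliminate column x1 from the other rows.
Second iteration: most negative Z-row entry is -8 in column x2, so x2 enters.
Ratio test on column x2 — row 1: (13/3)/3 = 13/9; row 2: entry 0 ≤ 0. Minimum is 13/9 at row 1 (u1 leaves); pivot element 3.
Divide row 1 by 3; eliminate column x2 from the other rows.
After both pivots, the entry at constraint row 1, column x3 is -7/9.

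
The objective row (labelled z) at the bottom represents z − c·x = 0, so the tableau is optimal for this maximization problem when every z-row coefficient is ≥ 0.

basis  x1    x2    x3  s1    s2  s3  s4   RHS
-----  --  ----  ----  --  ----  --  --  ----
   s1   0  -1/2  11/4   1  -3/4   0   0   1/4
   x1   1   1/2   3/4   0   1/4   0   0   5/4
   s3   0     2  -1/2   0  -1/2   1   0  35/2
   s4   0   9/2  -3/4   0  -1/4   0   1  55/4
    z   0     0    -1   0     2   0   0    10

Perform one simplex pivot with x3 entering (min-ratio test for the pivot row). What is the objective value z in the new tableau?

Ratio test on column x3 — row 1: (1/4)/(11/4) = 1/11; row 2: (5/4)/(3/4) = 5/3; row 3: entry -1/2 ≤ 0; row 4: entry -3/4 ≤ 0. Minimum is 1/11 at row 1 (s1 leaves); pivot element 11/4.
Pivot on row 1; the z-row RHS becomes 10 − (-1)·(1/11) = 111/11.

111/11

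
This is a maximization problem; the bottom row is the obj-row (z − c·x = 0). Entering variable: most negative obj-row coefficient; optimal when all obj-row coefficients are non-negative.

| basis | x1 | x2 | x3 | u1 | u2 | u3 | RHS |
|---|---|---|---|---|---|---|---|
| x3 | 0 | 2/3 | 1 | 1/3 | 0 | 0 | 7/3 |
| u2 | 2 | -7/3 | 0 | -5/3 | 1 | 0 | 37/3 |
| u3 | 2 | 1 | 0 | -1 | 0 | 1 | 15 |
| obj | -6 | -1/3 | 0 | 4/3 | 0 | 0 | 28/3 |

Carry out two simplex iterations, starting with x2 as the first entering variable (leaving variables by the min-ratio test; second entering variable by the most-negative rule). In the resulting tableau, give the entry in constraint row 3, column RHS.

23/4

Ratio test on column x2 — row 1: (7/3)/(2/3) = 7/2; row 2: entry -7/3 ≤ 0; row 3: 15/1 = 15. Minimum is 7/2 at row 1 (x3 leaves); pivot element 2/3.
Divide row 1 by 2/3; eliminate column x2 from the other rows.
Second iteration: most negative obj-row entry is -6 in column x1, so x1 enters.
Ratio test on column x1 — row 1: entry 0 ≤ 0; row 2: (41/2)/2 = 41/4; row 3: (23/2)/2 = 23/4. Minimum is 23/4 at row 3 (u3 leaves); pivot element 2.
Divide row 3 by 2; eliminate column x1 from the other rows.
After both pivots, the entry at constraint row 3, column RHS is 23/4.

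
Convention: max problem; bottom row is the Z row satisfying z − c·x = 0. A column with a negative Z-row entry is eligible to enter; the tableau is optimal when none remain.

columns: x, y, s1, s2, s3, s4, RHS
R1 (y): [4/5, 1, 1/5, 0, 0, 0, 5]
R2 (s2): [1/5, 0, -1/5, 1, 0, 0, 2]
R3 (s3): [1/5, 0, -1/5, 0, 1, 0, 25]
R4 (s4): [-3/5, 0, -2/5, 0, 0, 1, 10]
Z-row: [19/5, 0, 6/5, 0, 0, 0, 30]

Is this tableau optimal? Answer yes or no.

yes

Every Z-row coefficient is ≥ 0, so the tableau is optimal.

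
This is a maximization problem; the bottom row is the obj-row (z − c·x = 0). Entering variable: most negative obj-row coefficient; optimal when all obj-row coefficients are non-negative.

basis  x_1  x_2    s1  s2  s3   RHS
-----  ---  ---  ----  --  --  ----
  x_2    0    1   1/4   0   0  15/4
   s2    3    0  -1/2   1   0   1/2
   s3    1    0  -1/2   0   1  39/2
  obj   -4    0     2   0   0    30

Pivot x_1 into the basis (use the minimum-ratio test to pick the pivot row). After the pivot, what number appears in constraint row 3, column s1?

Ratio test on column x_1 — row 1: entry 0 ≤ 0; row 2: (1/2)/3 = 1/6; row 3: (39/2)/1 = 39/2. Minimum is 1/6 at row 2 (s2 leaves); pivot element 3.
Divide row 2 by 3; eliminate column x_1 from the other rows.
Row 3 update in column s1: -1/2 − 1·(-1/6) = -1/3.

-1/3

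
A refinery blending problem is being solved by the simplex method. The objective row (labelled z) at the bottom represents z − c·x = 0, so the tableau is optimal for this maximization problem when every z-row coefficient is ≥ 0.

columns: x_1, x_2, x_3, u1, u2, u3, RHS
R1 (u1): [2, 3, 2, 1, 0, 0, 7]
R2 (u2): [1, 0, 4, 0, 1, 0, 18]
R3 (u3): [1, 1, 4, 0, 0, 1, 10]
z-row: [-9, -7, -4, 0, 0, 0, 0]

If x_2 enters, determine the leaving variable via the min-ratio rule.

Column x_2 entries and ratios — u1: 7/3 = 7/3; u2: 0 ≤ 0, skip; u3: 10/1 = 10.
Smallest ratio is 7/3 in the row of u1, so u1 leaves.

u1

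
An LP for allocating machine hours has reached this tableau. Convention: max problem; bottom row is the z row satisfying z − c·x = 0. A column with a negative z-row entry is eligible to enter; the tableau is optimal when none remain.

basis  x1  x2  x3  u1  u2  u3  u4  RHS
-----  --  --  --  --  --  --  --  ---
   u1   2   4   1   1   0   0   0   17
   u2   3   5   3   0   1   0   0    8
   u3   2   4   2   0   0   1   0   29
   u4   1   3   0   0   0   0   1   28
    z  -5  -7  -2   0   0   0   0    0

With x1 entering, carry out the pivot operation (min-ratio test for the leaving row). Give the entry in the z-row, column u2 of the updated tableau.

Ratio test on column x1 — row 1: 17/2 = 17/2; row 2: 8/3 = 8/3; row 3: 29/2 = 29/2; row 4: 28/1 = 28. Minimum is 8/3 at row 2 (u2 leaves); pivot element 3.
Divide row 2 by 3; eliminate column x1 from the other rows.
z-row update in column u2: 0 − (-5)·(1/3) = 5/3.

5/3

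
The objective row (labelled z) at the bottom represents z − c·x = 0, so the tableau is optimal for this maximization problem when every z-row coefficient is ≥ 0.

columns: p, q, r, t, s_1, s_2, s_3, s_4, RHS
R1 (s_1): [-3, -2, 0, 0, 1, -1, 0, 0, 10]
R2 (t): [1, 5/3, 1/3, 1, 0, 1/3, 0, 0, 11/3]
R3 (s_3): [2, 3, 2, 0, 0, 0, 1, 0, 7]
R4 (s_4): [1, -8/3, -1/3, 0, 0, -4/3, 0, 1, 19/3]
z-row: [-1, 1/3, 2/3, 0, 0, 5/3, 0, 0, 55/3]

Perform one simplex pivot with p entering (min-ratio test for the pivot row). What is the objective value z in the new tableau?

Ratio test on column p — row 1: entry -3 ≤ 0; row 2: (11/3)/1 = 11/3; row 3: 7/2 = 7/2; row 4: (19/3)/1 = 19/3. Minimum is 7/2 at row 3 (s_3 leaves); pivot element 2.
Pivot on row 3; the z-row RHS becomes 55/3 − (-1)·(7/2) = 131/6.

131/6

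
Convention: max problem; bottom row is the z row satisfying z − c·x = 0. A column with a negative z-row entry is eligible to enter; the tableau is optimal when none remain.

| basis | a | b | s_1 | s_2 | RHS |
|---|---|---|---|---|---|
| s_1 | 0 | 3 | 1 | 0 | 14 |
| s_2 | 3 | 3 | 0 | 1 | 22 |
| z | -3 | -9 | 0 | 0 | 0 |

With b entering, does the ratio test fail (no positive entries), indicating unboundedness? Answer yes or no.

Column b has positive entries in row(s) 1, 2, so the ratio test bounds it — not unbounded.

no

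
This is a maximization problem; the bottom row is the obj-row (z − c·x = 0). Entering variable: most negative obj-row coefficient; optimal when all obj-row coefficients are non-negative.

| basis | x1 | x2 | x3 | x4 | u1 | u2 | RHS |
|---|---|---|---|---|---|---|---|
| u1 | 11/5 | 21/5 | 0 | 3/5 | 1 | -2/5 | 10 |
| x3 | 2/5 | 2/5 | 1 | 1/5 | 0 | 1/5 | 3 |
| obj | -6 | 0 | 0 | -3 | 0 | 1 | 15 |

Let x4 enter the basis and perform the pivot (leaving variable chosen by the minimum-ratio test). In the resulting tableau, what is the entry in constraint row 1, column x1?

Ratio test on column x4 — row 1: 10/(3/5) = 50/3; row 2: 3/(1/5) = 15. Minimum is 15 at row 2 (x3 leaves); pivot element 1/5.
Divide row 2 by 1/5; eliminate column x4 from the other rows.
Row 1 update in column x1: 11/5 − (3/5)·2 = 1.

1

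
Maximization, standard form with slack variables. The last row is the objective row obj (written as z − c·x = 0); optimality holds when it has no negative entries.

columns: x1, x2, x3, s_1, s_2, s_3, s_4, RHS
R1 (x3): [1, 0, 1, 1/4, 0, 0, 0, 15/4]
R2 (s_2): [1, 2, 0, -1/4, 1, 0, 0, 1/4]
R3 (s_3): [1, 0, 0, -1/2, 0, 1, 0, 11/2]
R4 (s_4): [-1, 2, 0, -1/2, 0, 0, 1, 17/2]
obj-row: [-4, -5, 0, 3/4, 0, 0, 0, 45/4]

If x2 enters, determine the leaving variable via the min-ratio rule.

Column x2 entries and ratios — x3: 0 ≤ 0, skip; s_2: (1/4)/2 = 1/8; s_3: 0 ≤ 0, skip; s_4: (17/2)/2 = 17/4.
Smallest ratio is 1/8 in the row of s_2, so s_2 leaves.

s_2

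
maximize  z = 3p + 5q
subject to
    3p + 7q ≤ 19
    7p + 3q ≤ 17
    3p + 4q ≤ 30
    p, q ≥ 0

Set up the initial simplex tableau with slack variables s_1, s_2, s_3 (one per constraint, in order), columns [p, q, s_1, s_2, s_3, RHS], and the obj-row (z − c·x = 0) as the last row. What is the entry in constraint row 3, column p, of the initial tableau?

3

Constraint 3 has coefficient 3 on p.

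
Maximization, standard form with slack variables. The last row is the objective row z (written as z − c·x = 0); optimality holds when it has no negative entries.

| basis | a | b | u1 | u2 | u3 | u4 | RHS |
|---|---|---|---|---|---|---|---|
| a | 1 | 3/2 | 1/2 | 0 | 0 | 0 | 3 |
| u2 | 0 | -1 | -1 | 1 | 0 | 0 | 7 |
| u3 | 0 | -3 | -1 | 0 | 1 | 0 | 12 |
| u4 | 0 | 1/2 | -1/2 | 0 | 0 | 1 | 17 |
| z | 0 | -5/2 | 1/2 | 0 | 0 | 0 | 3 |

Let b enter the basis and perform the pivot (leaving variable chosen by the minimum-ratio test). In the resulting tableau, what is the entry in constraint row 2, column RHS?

9

Ratio test on column b — row 1: 3/(3/2) = 2; row 2: entry -1 ≤ 0; row 3: entry -3 ≤ 0; row 4: 17/(1/2) = 34. Minimum is 2 at row 1 (a leaves); pivot element 3/2.
Divide row 1 by 3/2; eliminate column b from the other rows.
Row 2 update in column RHS: 7 − (-1)·2 = 9.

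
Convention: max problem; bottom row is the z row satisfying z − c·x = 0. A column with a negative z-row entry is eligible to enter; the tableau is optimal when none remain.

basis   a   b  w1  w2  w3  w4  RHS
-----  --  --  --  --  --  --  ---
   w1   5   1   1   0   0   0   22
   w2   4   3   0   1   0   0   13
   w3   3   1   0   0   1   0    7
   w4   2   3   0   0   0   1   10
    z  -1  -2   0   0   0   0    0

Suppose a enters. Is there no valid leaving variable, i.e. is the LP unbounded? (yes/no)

Column a has positive entries in row(s) 1, 2, 3, 4, so the ratio test bounds it — not unbounded.

no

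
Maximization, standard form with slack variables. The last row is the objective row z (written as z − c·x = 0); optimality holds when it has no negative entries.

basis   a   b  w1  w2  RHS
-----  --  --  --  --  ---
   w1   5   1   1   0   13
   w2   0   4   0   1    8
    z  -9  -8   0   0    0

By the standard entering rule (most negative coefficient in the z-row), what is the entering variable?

Negative z-row entries: a: -9, b: -8.
The most negative is -9 in column a, so a enters.

a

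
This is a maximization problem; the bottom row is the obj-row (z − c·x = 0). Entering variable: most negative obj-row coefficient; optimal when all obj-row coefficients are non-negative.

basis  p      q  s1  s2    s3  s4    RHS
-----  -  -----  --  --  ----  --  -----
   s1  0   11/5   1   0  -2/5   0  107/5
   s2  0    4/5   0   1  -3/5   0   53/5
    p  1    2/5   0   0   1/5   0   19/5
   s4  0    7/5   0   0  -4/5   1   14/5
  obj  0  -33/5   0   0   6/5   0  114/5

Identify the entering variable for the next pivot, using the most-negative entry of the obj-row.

Negative obj-row entries: q: -33/5.
The most negative is -33/5 in column q, so q enters.

q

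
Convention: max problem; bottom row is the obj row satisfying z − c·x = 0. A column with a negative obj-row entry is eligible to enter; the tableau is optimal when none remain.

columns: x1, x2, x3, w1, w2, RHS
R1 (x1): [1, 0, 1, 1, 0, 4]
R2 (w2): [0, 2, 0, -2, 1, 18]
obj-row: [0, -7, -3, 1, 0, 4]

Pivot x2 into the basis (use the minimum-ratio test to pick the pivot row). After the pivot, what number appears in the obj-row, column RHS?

67

Ratio test on column x2 — row 1: entry 0 ≤ 0; row 2: 18/2 = 9. Minimum is 9 at row 2 (w2 leaves); pivot element 2.
Divide row 2 by 2; eliminate column x2 from the other rows.
obj-row update in column RHS: 4 − (-7)·9 = 67.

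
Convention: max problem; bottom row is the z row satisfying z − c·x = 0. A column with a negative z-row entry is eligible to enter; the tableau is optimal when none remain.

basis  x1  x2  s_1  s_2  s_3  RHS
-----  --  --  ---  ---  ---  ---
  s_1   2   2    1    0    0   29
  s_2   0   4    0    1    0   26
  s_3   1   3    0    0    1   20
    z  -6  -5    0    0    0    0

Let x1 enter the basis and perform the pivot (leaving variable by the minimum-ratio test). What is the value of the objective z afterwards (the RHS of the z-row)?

87

Ratio test on column x1 — row 1: 29/2 = 29/2; row 2: entry 0 ≤ 0; row 3: 20/1 = 20. Minimum is 29/2 at row 1 (s_1 leaves); pivot element 2.
Pivot on row 1; the z-row RHS becomes 0 − (-6)·(29/2) = 87.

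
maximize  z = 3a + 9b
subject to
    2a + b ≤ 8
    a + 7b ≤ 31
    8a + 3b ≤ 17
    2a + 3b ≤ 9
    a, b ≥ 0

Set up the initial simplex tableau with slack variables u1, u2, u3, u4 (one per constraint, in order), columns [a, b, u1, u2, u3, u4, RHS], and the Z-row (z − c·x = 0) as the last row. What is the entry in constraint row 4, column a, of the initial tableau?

Constraint 4 has coefficient 2 on a.

2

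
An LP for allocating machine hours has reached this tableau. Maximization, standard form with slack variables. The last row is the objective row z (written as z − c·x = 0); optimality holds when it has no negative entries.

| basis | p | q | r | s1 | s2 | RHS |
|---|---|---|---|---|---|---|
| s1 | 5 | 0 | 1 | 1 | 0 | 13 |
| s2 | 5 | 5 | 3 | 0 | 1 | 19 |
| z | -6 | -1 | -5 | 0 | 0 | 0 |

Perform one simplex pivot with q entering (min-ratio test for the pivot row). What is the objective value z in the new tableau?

19/5

Ratio test on column q — row 1: entry 0 ≤ 0; row 2: 19/5 = 19/5. Minimum is 19/5 at row 2 (s2 leaves); pivot element 5.
Pivot on row 2; the z-row RHS becomes 0 − (-1)·(19/5) = 19/5.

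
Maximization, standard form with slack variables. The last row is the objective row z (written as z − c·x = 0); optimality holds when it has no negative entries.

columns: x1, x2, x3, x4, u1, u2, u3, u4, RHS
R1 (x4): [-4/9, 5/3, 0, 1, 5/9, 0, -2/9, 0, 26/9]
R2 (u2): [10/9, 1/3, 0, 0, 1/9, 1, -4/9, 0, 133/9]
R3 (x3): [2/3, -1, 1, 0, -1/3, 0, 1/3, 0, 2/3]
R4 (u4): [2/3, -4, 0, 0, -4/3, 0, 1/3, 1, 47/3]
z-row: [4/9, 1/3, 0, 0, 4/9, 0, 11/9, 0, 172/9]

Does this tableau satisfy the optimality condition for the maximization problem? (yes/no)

Every z-row coefficient is ≥ 0, so the tableau is optimal.

yes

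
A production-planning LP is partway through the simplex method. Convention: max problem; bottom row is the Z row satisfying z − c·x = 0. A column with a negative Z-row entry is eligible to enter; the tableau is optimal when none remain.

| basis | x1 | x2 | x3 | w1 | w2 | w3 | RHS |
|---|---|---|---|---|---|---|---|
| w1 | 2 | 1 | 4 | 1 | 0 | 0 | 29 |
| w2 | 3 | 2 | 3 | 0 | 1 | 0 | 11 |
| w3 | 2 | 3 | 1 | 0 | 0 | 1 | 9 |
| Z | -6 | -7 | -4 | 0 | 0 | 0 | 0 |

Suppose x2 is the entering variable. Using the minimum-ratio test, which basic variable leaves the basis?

w3

Column x2 entries and ratios — w1: 29/1 = 29; w2: 11/2 = 11/2; w3: 9/3 = 3.
Smallest ratio is 3 in the row of w3, so w3 leaves.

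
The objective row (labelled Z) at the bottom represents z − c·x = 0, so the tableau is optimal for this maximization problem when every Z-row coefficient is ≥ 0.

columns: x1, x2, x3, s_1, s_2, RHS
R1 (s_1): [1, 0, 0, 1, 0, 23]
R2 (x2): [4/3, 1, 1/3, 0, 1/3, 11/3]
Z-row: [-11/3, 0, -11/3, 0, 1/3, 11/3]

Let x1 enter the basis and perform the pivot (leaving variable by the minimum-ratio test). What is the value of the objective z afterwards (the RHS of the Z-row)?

Ratio test on column x1 — row 1: 23/1 = 23; row 2: (11/3)/(4/3) = 11/4. Minimum is 11/4 at row 2 (x2 leaves); pivot element 4/3.
Pivot on row 2; the Z-row RHS becomes 11/3 − (-11/3)·(11/4) = 55/4.

55/4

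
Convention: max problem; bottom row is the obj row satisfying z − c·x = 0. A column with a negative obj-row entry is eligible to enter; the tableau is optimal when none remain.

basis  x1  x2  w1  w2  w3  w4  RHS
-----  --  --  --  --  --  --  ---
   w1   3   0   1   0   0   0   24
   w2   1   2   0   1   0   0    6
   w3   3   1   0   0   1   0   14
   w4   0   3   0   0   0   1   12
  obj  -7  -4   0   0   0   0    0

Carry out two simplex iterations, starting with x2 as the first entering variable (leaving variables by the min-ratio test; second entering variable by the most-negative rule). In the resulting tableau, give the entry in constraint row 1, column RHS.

Ratio test on column x2 — row 1: entry 0 ≤ 0; row 2: 6/2 = 3; row 3: 14/1 = 14; row 4: 12/3 = 4. Minimum is 3 at row 2 (w2 leaves); pivot element 2.
Divide row 2 by 2; eliminate column x2 from the other rows.
Second iteration: most negative obj-row entry is -5 in column x1, so x1 enters.
Ratio test on column x1 — row 1: 24/3 = 8; row 2: 3/(1/2) = 6; row 3: 11/(5/2) = 22/5; row 4: entry -3/2 ≤ 0. Minimum is 22/5 at row 3 (w3 leaves); pivot element 5/2.
Divide row 3 by 5/2; eliminate column x1 from the other rows.
After both pivots, the entry at constraint row 1, column RHS is 54/5.

54/5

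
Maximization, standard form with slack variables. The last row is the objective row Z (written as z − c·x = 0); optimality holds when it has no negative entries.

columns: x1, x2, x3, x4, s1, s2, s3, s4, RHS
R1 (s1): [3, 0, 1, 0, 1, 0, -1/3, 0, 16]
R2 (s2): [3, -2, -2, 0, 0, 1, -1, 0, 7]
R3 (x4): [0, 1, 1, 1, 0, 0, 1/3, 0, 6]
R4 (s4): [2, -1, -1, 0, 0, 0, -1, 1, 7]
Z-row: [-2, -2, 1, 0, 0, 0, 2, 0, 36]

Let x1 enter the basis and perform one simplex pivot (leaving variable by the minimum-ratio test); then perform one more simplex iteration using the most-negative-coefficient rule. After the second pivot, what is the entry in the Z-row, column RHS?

167/3

Ratio test on column x1 — row 1: 16/3 = 16/3; row 2: 7/3 = 7/3; row 3: entry 0 ≤ 0; row 4: 7/2 = 7/2. Minimum is 7/3 at row 2 (s2 leaves); pivot element 3.
Divide row 2 by 3; eliminate column x1 from the other rows.
Second iteration: most negative Z-row entry is -10/3 in column x2, so x2 enters.
Ratio test on column x2 — row 1: 9/2 = 9/2; row 2: entry -2/3 ≤ 0; row 3: 6/1 = 6; row 4: (7/3)/(1/3) = 7. Minimum is 9/2 at row 1 (s1 leaves); pivot element 2.
Divide row 1 by 2; eliminate column x2 from the other rows.
After both pivots, the entry at the Z-row, column RHS is 167/3.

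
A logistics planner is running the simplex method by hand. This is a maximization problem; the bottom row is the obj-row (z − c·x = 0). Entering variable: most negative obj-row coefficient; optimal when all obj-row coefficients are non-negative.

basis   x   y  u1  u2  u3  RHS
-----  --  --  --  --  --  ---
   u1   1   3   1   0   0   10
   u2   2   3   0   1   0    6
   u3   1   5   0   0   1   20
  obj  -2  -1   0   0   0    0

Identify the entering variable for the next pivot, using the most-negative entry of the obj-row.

x

Negative obj-row entries: x: -2, y: -1.
The most negative is -2 in column x, so x enters.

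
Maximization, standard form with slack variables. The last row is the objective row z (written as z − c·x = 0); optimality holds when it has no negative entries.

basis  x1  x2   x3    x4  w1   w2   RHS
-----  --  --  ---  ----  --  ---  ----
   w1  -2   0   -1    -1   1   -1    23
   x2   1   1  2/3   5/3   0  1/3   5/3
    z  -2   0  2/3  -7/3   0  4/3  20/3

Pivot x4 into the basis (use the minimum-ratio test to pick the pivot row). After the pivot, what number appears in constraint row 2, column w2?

1/5

Ratio test on column x4 — row 1: entry -1 ≤ 0; row 2: (5/3)/(5/3) = 1. Minimum is 1 at row 2 (x2 leaves); pivot element 5/3.
Divide row 2 by 5/3; eliminate column x4 from the other rows.
In the new row 2, the w2 entry is the old entry divided by the pivot: (1/3)/(5/3) = 1/5.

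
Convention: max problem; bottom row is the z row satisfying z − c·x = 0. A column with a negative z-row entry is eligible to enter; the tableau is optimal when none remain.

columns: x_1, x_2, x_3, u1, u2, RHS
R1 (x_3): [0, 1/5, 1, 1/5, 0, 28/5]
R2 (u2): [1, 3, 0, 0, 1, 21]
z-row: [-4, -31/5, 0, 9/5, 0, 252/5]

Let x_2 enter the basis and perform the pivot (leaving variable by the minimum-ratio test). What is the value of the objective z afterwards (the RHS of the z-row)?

Ratio test on column x_2 — row 1: (28/5)/(1/5) = 28; row 2: 21/3 = 7. Minimum is 7 at row 2 (u2 leaves); pivot element 3.
Pivot on row 2; the z-row RHS becomes 252/5 − (-31/5)·7 = 469/5.

469/5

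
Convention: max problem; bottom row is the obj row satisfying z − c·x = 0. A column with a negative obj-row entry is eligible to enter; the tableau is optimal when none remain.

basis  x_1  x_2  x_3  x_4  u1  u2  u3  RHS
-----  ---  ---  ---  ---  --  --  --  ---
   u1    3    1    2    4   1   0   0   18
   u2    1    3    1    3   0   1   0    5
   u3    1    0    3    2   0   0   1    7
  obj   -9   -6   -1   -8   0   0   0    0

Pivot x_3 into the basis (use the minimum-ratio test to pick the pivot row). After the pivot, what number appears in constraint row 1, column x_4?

Ratio test on column x_3 — row 1: 18/2 = 9; row 2: 5/1 = 5; row 3: 7/3 = 7/3. Minimum is 7/3 at row 3 (u3 leaves); pivot element 3.
Divide row 3 by 3; eliminate column x_3 from the other rows.
Row 1 update in column x_4: 4 − 2·(2/3) = 8/3.

8/3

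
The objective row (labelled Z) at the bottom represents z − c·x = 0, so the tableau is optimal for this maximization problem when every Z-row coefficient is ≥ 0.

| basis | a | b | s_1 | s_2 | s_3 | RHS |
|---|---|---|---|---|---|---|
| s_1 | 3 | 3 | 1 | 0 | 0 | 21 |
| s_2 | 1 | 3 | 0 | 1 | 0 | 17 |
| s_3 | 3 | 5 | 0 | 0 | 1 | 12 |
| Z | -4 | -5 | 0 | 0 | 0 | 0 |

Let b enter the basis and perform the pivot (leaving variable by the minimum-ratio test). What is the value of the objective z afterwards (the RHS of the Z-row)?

12

Ratio test on column b — row 1: 21/3 = 7; row 2: 17/3 = 17/3; row 3: 12/5 = 12/5. Minimum is 12/5 at row 3 (s_3 leaves); pivot element 5.
Pivot on row 3; the Z-row RHS becomes 0 − (-5)·(12/5) = 12.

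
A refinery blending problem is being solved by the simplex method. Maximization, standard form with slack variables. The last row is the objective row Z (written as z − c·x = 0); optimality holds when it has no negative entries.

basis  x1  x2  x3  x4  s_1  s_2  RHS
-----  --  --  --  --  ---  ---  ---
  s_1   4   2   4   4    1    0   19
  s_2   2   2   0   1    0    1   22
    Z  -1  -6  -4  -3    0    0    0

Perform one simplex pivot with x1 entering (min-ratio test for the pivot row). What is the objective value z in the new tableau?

Ratio test on column x1 — row 1: 19/4 = 19/4; row 2: 22/2 = 11. Minimum is 19/4 at row 1 (s_1 leaves); pivot element 4.
Pivot on row 1; the Z-row RHS becomes 0 − (-1)·(19/4) = 19/4.

19/4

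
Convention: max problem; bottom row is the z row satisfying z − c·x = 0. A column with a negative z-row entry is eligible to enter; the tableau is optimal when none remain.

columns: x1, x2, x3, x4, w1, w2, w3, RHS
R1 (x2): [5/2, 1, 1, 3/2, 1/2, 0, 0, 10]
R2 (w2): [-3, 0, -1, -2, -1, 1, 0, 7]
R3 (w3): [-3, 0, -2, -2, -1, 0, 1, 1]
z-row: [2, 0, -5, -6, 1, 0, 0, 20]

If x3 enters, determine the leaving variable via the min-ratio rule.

Column x3 entries and ratios — x2: 10/1 = 10; w2: -1 ≤ 0, skip; w3: -2 ≤ 0, skip.
Smallest ratio is 10 in the row of x2, so x2 leaves.

x2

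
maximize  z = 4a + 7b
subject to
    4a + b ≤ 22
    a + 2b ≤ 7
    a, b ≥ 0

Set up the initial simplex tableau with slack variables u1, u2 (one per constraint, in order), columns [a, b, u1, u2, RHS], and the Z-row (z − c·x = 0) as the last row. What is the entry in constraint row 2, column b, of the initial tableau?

2

Constraint 2 has coefficient 2 on b.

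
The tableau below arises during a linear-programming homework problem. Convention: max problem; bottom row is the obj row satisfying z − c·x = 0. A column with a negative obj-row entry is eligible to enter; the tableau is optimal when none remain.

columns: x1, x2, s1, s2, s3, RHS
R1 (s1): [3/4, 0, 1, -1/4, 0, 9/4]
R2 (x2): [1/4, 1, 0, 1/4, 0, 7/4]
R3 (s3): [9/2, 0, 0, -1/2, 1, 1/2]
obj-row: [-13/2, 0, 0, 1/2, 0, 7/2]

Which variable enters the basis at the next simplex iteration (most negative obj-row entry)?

x1

Negative obj-row entries: x1: -13/2.
The most negative is -13/2 in column x1, so x1 enters.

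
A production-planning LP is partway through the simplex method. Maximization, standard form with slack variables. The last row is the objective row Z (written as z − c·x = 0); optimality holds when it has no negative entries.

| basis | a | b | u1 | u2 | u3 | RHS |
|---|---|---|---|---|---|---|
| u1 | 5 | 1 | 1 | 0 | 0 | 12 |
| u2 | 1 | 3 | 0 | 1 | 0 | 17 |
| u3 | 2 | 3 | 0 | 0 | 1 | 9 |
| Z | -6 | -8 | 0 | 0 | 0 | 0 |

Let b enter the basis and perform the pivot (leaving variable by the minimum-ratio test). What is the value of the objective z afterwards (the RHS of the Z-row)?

Ratio test on column b — row 1: 12/1 = 12; row 2: 17/3 = 17/3; row 3: 9/3 = 3. Minimum is 3 at row 3 (u3 leaves); pivot element 3.
Pivot on row 3; the Z-row RHS becomes 0 − (-8)·3 = 24.

24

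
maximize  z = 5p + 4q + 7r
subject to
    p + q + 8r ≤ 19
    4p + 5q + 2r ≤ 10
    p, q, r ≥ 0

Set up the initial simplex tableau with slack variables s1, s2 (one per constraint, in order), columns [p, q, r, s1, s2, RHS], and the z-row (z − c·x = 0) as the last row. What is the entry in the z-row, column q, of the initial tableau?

The z-row carries the negated objective coefficients: the q entry is -4.

-4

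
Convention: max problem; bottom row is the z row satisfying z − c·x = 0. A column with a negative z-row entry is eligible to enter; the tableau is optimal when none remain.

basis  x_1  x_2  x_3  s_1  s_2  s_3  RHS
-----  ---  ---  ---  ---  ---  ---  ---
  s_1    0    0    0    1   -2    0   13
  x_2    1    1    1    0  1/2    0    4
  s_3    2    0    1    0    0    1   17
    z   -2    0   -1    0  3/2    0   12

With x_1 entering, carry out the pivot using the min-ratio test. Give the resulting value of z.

20

Ratio test on column x_1 — row 1: entry 0 ≤ 0; row 2: 4/1 = 4; row 3: 17/2 = 17/2. Minimum is 4 at row 2 (x_2 leaves); pivot element 1.
Pivot on row 2; the z-row RHS becomes 12 − (-2)·4 = 20.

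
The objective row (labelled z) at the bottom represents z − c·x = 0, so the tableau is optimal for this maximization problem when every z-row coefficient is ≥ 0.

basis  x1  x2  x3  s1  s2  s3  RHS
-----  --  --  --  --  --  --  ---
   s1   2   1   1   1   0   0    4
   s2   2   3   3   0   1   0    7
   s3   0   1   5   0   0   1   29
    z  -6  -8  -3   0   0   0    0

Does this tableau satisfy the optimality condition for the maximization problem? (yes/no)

The z-row has a negative entry -8 in column x2, so it is not optimal.

no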